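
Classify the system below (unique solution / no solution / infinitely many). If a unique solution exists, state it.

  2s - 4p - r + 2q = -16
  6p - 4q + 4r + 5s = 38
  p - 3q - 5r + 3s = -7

Row-reduce:
R1 ← R1 / (-4).
R2 ← R2 − 6·R1.
R3 ← R3 − 1·R1.
R2 ← R2 / (-1).
R1 ← R1 + 1/2·R2.
R3 ← R3 + 5/2·R2.
R3 ← R3 / (-23/2).
R1 ← R1 + 1·R3.
R2 ← R2 + 5/2·R3.
Rank is 3 with 4 unknowns, leaving s free.

infinitely many solutions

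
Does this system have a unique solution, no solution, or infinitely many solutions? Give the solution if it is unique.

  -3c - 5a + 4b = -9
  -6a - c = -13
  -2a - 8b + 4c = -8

infinitely many solutions

Row-reduce:
R1 ← R1 / (-5).
R2 ← R2 + 6·R1.
R3 ← R3 + 2·R1.
R2 ← R2 / (-24/5).
R1 ← R1 + 4/5·R2.
R3 ← R3 + 48/5·R2.
Rank is 2 with 3 unknowns, leaving c free.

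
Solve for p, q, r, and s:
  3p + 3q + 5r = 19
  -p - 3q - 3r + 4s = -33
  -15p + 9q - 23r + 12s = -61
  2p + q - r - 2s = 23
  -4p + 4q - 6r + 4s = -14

Row-reduce the augmented matrix:
R1 ← R1 / (3).
R2 ← R2 + 1·R1.
R3 ← R3 + 15·R1.
R4 ← R4 − 2·R1.
R5 ← R5 + 4·R1.
R2 ← R2 / (-2).
R1 ← R1 − 1·R2.
R3 ← R3 − 24·R2.
R4 ← R4 + 1·R2.
R5 ← R5 − 8·R2.
R3 ← R3 / (-14).
R1 ← R1 − 1·R3.
R2 ← R2 − 2/3·R3.
R4 ← R4 + 11/3·R3.
R5 ← R5 + 14/3·R3.
R4 ← R4 / (-138/7).
R1 ← R1 − 44/7·R4.
R2 ← R2 − 6/7·R4.
R3 ← R3 + 30/7·R4.
R5 reduces to 0 = 0, so the extra equation is consistent.
Reading off the reduced rows gives p = 4, q = 4, r = -1, s = -5.

p = 4, q = 4, r = -1, s = -5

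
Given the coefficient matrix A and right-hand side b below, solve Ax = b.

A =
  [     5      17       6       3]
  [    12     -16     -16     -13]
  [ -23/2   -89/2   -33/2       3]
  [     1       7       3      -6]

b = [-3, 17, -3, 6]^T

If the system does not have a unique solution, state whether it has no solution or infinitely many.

Row-reduce:
R1 ← R1 / (5).
R2 ← R2 − 12·R1.
R3 ← R3 + 23/2·R1.
R4 ← R4 − 1·R1.
R2 ← R2 / (-284/5).
R1 ← R1 − 17/5·R2.
R3 ← R3 + 27/5·R2.
R4 ← R4 − 18/5·R2.
R3 ← R3 / (27/142).
R1 ← R1 + 44/71·R3.
R2 ← R2 − 38/71·R3.
R4 ← R4 + 9/71·R3.
Rank is 3 with 4 unknowns, leaving x_4 free.

infinitely many solutions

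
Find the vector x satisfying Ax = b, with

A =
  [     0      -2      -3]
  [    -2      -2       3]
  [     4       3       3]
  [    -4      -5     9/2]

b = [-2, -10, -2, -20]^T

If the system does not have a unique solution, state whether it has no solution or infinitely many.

no solution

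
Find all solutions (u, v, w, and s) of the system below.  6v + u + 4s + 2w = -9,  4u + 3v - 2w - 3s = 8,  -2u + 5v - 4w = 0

Row-reduce:
R2 ← R2 − 4·R1.
R3 ← R3 + 2·R1.
R2 ← R2 / (-21).
R1 ← R1 − 6·R2.
R3 ← R3 − 17·R2.
R3 ← R3 / (-170/21).
R1 ← R1 + 6/7·R3.
R2 ← R2 − 10/21·R3.
Rank is 3 with 4 unknowns, leaving s free.

infinitely many solutions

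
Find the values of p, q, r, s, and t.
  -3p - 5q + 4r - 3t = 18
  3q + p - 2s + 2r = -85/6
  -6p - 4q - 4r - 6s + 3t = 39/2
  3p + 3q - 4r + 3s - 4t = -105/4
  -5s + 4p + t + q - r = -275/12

p = -8/3, q = -3, r = 1, s = 9/4, t = 3

Row-reduce the augmented matrix:
R1 ← R1 / (-3).
R2 ← R2 − 1·R1.
R3 ← R3 + 6·R1.
R4 ← R4 − 3·R1.
R5 ← R5 − 4·R1.
R2 ← R2 / (4/3).
R1 ← R1 − 5/3·R2.
R3 ← R3 − 6·R2.
R4 ← R4 + 2·R2.
R5 ← R5 + 17/3·R2.
R3 ← R3 / (-27).
R1 ← R1 + 11/2·R3.
R2 ← R2 − 5/2·R3.
R4 ← R4 − 5·R3.
R5 ← R5 − 37/2·R3.
R4 ← R4 / (5/9).
R1 ← R1 − 17/9·R4.
R2 ← R2 + 11/9·R4.
R3 ← R3 + 1/9·R4.
R5 ← R5 + 103/9·R4.
R5 ← R5 / (-608/5).
R1 ← R1 − 199/10·R5.
R2 ← R2 + 127/10·R5.
R3 ← R3 + 17/10·R5.
R4 ← R4 + 54/5·R5.
Reading off the reduced rows gives p = -8/3, q = -3, r = 1, s = 9/4, t = 3.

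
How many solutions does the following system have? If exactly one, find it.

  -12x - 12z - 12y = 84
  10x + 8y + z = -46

infinitely many solutions

Row-reduce:
R1 ← R1 / (-12).
R2 ← R2 − 10·R1.
R2 ← R2 / (-2).
R1 ← R1 − 1·R2.
Rank is 2 with 3 unknowns, leaving z free.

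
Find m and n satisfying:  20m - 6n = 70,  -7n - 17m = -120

m = 5, n = 5

Row-reduce the augmented matrix:
R1 ← R1 / (20).
R2 ← R2 + 17·R1.
R2 ← R2 / (-121/10).
R1 ← R1 + 3/10·R2.
Reading off the reduced rows gives m = 5, n = 5.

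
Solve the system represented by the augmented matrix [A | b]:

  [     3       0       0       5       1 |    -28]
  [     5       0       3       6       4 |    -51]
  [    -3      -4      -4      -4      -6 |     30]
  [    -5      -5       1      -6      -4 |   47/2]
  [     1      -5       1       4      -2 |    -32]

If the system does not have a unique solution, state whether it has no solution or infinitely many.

no solution

Row-reduce:
R1 ← R1 / (3).
R2 ← R2 − 5·R1.
R3 ← R3 + 3·R1.
R4 ← R4 + 5·R1.
R5 ← R5 − 1·R1.
Swap R2 and R3.
R2 ← R2 / (-4).
R4 ← R4 + 5·R2.
R5 ← R5 + 5·R2.
R3 ← R3 / (3).
R2 ← R2 − 1·R3.
R4 ← R4 − 6·R3.
R5 ← R5 − 6·R3.
R4 ← R4 / (23/4).
R1 ← R1 − 5/3·R4.
R2 ← R2 − 19/36·R4.
R3 ← R3 + 7/9·R4.
R5 ← R5 − 23/4·R4.
Row 5 reduces to 0 = 1/2, a contradiction. The system is inconsistent.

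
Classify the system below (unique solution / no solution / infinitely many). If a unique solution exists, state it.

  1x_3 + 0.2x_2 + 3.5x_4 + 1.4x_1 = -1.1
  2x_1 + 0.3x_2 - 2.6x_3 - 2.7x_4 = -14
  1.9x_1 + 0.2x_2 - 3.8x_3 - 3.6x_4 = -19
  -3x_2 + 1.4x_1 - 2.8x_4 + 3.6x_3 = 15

x_1 = -2, x_2 = 1, x_3 = 5, x_4 = -1

Row-reduce the augmented matrix:
R1 ← R1 / (7/5).
R2 ← R2 − 2·R1.
R3 ← R3 − 19/10·R1.
R4 ← R4 − 7/5·R1.
R2 ← R2 / (1/70).
R1 ← R1 − 1/7·R2.
R3 ← R3 + 1/14·R2.
R4 ← R4 + 16/5·R2.
R3 ← R3 / (-253/10).
R1 ← R1 − 41·R3.
R2 ← R2 + 282·R3.
R4 ← R4 + 4499/5·R3.
R4 ← R4 / (-1492/23).
R1 ← R1 − 905/253·R4.
R2 ← R2 + 4250/253·R4.
R3 ← R3 − 937/506·R4.
Reading off the reduced rows gives x_1 = -2, x_2 = 1, x_3 = 5, x_4 = -1.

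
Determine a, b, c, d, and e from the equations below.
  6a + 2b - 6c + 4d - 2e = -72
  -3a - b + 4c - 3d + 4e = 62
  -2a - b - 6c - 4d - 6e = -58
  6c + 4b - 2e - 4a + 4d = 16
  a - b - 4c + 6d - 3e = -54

Row-reduce the augmented matrix:
R1 ← R1 / (6).
R2 ← R2 + 3·R1.
R3 ← R3 + 2·R1.
R4 ← R4 + 4·R1.
R5 ← R5 − 1·R1.
Swap R2 and R3.
R2 ← R2 / (-1/3).
R1 ← R1 − 1/3·R2.
R4 ← R4 − 16/3·R2.
R5 ← R5 + 4/3·R2.
R1 ← R1 + 9·R3.
R2 ← R2 − 24·R3.
R4 ← R4 + 126·R3.
R5 ← R5 − 29·R3.
R4 ← R4 / (-162).
R1 ← R1 + 11·R4.
R2 ← R2 − 32·R4.
R3 ← R3 + 1·R4.
R5 ← R5 − 45·R4.
R5 ← R5 / (103/9).
R1 ← R1 − 146/81·R5.
R2 ← R2 − 76/81·R5.
R3 ← R3 − 109/81·R5.
R4 ← R4 + 134/81·R5.
Reading off the reduced rows gives a = -2, b = -2, c = 6, d = -2, e = 6.

a = -2, b = -2, c = 6, d = -2, e = 6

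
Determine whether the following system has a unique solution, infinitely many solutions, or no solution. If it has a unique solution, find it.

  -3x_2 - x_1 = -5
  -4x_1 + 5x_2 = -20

x_1 = 5, x_2 = 0

Row-reduce the augmented matrix:
R1 ← R1 / (-1).
R2 ← R2 + 4·R1.
R2 ← R2 / (17).
R1 ← R1 − 3·R2.
Reading off the reduced rows gives x_1 = 5, x_2 = 0.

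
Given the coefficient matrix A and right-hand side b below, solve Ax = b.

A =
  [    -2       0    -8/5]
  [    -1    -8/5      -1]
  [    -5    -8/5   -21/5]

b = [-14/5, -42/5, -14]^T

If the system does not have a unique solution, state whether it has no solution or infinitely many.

Row-reduce:
R1 ← R1 / (-2).
R2 ← R2 + 1·R1.
R3 ← R3 + 5·R1.
R2 ← R2 / (-8/5).
R3 ← R3 + 8/5·R2.
Rank is 2 with 3 unknowns, leaving x_3 free.

infinitely many solutions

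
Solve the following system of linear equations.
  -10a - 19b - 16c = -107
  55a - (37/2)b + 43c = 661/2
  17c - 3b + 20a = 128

infinitely many solutions

Row-reduce:
R1 ← R1 / (-10).
R2 ← R2 − 55·R1.
R3 ← R3 − 20·R1.
R2 ← R2 / (-123).
R1 ← R1 − 19/10·R2.
R3 ← R3 + 41·R2.
Rank is 2 with 3 unknowns, leaving c free.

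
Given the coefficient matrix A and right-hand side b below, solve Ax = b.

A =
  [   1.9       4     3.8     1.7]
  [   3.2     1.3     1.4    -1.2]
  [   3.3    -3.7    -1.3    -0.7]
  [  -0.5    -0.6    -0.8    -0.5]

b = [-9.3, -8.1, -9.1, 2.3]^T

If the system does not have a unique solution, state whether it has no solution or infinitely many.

Row-reduce the augmented matrix:
R1 ← R1 / (19/10).
R2 ← R2 − 16/5·R1.
R3 ← R3 − 33/10·R1.
R4 ← R4 + 1/2·R1.
R2 ← R2 / (-1033/190).
R1 ← R1 − 40/19·R2.
R3 ← R3 + 2023/190·R2.
R4 ← R4 − 43/95·R2.
R3 ← R3 / (19543/10330).
R1 ← R1 − 66/1033·R3.
R2 ← R2 − 950/1033·R3.
R4 ← R4 + 1117/5165·R3.
R4 ← R4 / (1977/19543).
R1 ← R1 + 16103/19543·R4.
R2 ← R2 + 26288/19543·R4.
R3 ← R3 − 44466/19543·R4.
Reading off the reduced rows gives x_1 = -5, x_2 = -3, x_3 = 5, x_4 = -4.

x_1 = -5, x_2 = -3, x_3 = 5, x_4 = -4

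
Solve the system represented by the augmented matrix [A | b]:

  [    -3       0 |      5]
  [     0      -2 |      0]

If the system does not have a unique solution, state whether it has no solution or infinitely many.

x_1 = -5/3, x_2 = 0

Row-reduce the augmented matrix:
R1 ← R1 / (-3).
R2 ← R2 / (-2).
Reading off the reduced rows gives x_1 = -5/3, x_2 = 0.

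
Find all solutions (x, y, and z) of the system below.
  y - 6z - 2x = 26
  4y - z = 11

infinitely many solutions

Row-reduce:
R1 ← R1 / (-2).
R2 ← R2 / (4).
R1 ← R1 + 1/2·R2.
Rank is 2 with 3 unknowns, leaving z free.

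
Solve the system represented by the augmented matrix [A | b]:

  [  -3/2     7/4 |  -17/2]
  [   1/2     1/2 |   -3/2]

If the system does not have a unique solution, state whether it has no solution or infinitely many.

Row-reduce the augmented matrix:
R1 ← R1 / (-3/2).
R2 ← R2 − 1/2·R1.
R2 ← R2 / (13/12).
R1 ← R1 + 7/6·R2.
Reading off the reduced rows gives x_1 = 1, x_2 = -4.

x_1 = 1, x_2 = -4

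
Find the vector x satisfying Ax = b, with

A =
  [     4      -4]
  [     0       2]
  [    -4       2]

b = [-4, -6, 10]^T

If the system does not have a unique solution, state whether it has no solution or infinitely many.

x_1 = -4, x_2 = -3

Row-reduce the augmented matrix:
R1 ← R1 / (4).
R3 ← R3 + 4·R1.
R2 ← R2 / (2).
R1 ← R1 + 1·R2.
R3 ← R3 + 2·R2.
R3 reduces to 0 = 0, so the extra equation is consistent.
Reading off the reduced rows gives x_1 = -4, x_2 = -3.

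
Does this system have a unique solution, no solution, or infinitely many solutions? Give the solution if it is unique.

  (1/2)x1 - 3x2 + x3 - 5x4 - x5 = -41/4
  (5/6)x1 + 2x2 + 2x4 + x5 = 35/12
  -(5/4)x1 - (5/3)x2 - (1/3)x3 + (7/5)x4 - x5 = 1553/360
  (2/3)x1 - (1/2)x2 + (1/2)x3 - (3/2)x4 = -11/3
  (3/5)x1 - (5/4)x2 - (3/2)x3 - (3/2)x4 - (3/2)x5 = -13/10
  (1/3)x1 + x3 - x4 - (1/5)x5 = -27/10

x1 = -1/2, x2 = 0, x3 = -2/3, x4 = 2, x5 = -2/3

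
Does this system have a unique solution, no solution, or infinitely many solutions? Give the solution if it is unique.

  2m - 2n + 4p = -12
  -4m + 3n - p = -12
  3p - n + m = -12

Row-reduce the augmented matrix:
R1 ← R1 / (2).
R2 ← R2 + 4·R1.
R3 ← R3 − 1·R1.
R2 ← R2 / (-1).
R1 ← R1 + 1·R2.
R1 ← R1 + 5·R3.
R2 ← R2 + 7·R3.
Reading off the reduced rows gives m = 0, n = -6, p = -6.

m = 0, n = -6, p = -6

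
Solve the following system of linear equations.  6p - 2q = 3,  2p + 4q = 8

Row-reduce the augmented matrix:
R1 ← R1 / (6).
R2 ← R2 − 2·R1.
R2 ← R2 / (14/3).
R1 ← R1 + 1/3·R2.
Reading off the reduced rows gives p = 1, q = 3/2.

p = 1, q = 3/2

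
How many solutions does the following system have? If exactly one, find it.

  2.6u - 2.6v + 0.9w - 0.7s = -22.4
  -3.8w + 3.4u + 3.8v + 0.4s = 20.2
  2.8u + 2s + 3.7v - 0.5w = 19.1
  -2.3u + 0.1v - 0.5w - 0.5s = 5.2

u = -2, v = 6, w = -1, s = 1

Row-reduce the augmented matrix:
R1 ← R1 / (13/5).
R2 ← R2 − 17/5·R1.
R3 ← R3 − 14/5·R1.
R4 ← R4 + 23/10·R1.
R2 ← R2 / (36/5).
R1 ← R1 + 1·R2.
R3 ← R3 − 13/2·R2.
R4 ← R4 + 11/5·R2.
R3 ← R3 / (28303/9360).
R1 ← R1 + 323/936·R3.
R2 ← R2 + 647/936·R3.
R4 ← R4 + 5731/4680·R3.
R4 ← R4 / (-427/5146).
R1 ← R1 − 2610/28303·R4.
R2 ← R2 − 15305/28303·R4.
R3 ← R3 − 14661/28303·R4.
Reading off the reduced rows gives u = -2, v = 6, w = -1, s = 1.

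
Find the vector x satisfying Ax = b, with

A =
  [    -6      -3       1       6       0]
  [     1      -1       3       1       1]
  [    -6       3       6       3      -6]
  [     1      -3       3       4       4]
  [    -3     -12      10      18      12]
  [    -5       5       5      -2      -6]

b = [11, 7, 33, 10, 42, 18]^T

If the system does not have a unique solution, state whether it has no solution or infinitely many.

no solution

Row-reduce:
R1 ← R1 / (-6).
R2 ← R2 − 1·R1.
R3 ← R3 + 6·R1.
R4 ← R4 − 1·R1.
R5 ← R5 + 3·R1.
R6 ← R6 + 5·R1.
R2 ← R2 / (-3/2).
R1 ← R1 − 1/2·R2.
R3 ← R3 − 6·R2.
R4 ← R4 + 7/2·R2.
R5 ← R5 + 21/2·R2.
R6 ← R6 − 15/2·R2.
R3 ← R3 / (53/3).
R1 ← R1 − 8/9·R3.
R2 ← R2 + 19/9·R3.
R4 ← R4 + 38/9·R3.
R5 ← R5 + 38/3·R3.
R6 ← R6 − 20·R3.
R4 ← R4 / (81/53).
R1 ← R1 + 31/53·R4.
R2 ← R2 + 39/53·R4.
R3 ← R3 − 15/53·R4.
R5 ← R5 − 243/53·R4.
R6 ← R6 + 141/53·R4.
Swap R5 and R6.
R5 ← R5 / (10/3).
R1 ← R1 − 8/9·R5.
R2 ← R2 + 1/3·R5.
R3 ← R3 + 1/3·R5.
R4 ← R4 − 7/9·R5.
Row 6 reduces to 0 = 1, a contradiction. The system is inconsistent.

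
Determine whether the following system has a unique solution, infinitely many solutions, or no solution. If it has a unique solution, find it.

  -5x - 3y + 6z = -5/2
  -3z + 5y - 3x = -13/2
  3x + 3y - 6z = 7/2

Row-reduce the augmented matrix:
R1 ← R1 / (-5).
R2 ← R2 + 3·R1.
R3 ← R3 − 3·R1.
R2 ← R2 / (34/5).
R1 ← R1 − 3/5·R2.
R3 ← R3 − 6/5·R2.
R3 ← R3 / (-21/17).
R1 ← R1 + 21/34·R3.
R2 ← R2 + 33/34·R3.
Reading off the reduced rows gives x = -1/2, y = -3, z = -7/3.

x = -1/2, y = -3, z = -7/3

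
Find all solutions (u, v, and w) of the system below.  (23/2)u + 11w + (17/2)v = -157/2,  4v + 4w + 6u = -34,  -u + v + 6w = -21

infinitely many solutions

Row-reduce:
R1 ← R1 / (23/2).
R2 ← R2 − 6·R1.
R3 ← R3 + 1·R1.
R2 ← R2 / (-10/23).
R1 ← R1 − 17/23·R2.
R3 ← R3 − 40/23·R2.
Rank is 2 with 3 unknowns, leaving w free.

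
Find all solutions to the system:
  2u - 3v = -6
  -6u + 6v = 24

u = -6, v = -2

Row-reduce the augmented matrix:
R1 ← R1 / (2).
R2 ← R2 + 6·R1.
R2 ← R2 / (-3).
R1 ← R1 + 3/2·R2.
Reading off the reduced rows gives u = -6, v = -2.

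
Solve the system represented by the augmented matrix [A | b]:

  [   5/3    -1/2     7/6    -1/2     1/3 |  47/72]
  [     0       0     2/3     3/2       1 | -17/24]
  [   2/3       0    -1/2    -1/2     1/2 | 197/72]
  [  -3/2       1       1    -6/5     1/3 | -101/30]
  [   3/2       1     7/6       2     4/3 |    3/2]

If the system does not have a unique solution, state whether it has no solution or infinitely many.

Row-reduce the augmented matrix:
R1 ← R1 / (5/3).
R3 ← R3 − 2/3·R1.
R4 ← R4 + 3/2·R1.
R5 ← R5 − 3/2·R1.
Swap R2 and R3.
R2 ← R2 / (1/5).
R1 ← R1 + 3/10·R2.
R4 ← R4 − 11/20·R2.
R5 ← R5 − 29/20·R2.
R3 ← R3 / (2/3).
R1 ← R1 + 3/4·R3.
R2 ← R2 + 29/6·R3.
R4 ← R4 − 113/24·R3.
R5 ← R5 − 57/8·R3.
R4 ← R4 / (-1827/160).
R1 ← R1 − 15/16·R4.
R2 ← R2 − 75/8·R4.
R3 ← R3 − 9/4·R4.
R5 ← R5 + 365/32·R4.
R5 ← R5 / (-2549/522).
R1 ← R1 − 110/87·R5.
R2 ← R2 − 259/87·R5.
R3 ← R3 − 1/29·R5.
R4 ← R4 − 170/261·R5.
Reading off the reduced rows gives x_1 = 5/3, x_2 = 1/2, x_3 = -2, x_4 = -1/4, x_5 = 1.

x_1 = 5/3, x_2 = 1/2, x_3 = -2, x_4 = -1/4, x_5 = 1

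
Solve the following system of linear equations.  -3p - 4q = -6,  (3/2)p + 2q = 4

no solution

Row-reduce:
R1 ← R1 / (-3).
R2 ← R2 − 3/2·R1.
Row 2 reduces to 0 = 1, a contradiction. The system is inconsistent.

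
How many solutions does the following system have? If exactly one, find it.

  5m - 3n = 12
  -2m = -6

Row-reduce the augmented matrix:
R1 ← R1 / (5).
R2 ← R2 + 2·R1.
R2 ← R2 / (-6/5).
R1 ← R1 + 3/5·R2.
Reading off the reduced rows gives m = 3, n = 1.

m = 3, n = 1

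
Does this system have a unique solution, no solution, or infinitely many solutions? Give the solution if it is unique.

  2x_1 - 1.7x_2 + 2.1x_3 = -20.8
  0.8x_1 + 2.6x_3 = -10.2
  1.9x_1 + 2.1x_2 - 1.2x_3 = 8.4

x_1 = -3, x_2 = 5, x_3 = -3

Row-reduce the augmented matrix:
R1 ← R1 / (2).
R2 ← R2 − 4/5·R1.
R3 ← R3 − 19/10·R1.
R2 ← R2 / (17/25).
R1 ← R1 + 17/20·R2.
R3 ← R3 − 743/200·R2.
R3 ← R3 / (-8711/680).
R1 ← R1 − 13/4·R3.
R2 ← R2 − 44/17·R3.
Reading off the reduced rows gives x_1 = -3, x_2 = 5, x_3 = -3.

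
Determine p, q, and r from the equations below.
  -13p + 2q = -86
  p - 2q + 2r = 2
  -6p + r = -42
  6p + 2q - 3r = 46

Row-reduce the augmented matrix:
R1 ← R1 / (-13).
R2 ← R2 − 1·R1.
R3 ← R3 + 6·R1.
R4 ← R4 − 6·R1.
R2 ← R2 / (-24/13).
R1 ← R1 + 2/13·R2.
R3 ← R3 + 12/13·R2.
R4 ← R4 − 38/13·R2.
Swap R3 and R4.
R3 ← R3 / (1/6).
R1 ← R1 + 1/6·R3.
R2 ← R2 + 13/12·R3.
R4 reduces to 0 = 0, so the extra equation is consistent.
Reading off the reduced rows gives p = 6, q = -4, r = -6.

p = 6, q = -4, r = -6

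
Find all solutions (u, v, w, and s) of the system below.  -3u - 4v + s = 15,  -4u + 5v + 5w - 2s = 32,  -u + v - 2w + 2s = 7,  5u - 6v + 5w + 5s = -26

Row-reduce the augmented matrix:
R1 ← R1 / (-3).
R2 ← R2 + 4·R1.
R3 ← R3 + 1·R1.
R4 ← R4 − 5·R1.
R2 ← R2 / (31/3).
R1 ← R1 − 4/3·R2.
R3 ← R3 − 7/3·R2.
R4 ← R4 + 38/3·R2.
R3 ← R3 / (-97/31).
R1 ← R1 + 20/31·R3.
R2 ← R2 − 15/31·R3.
R4 ← R4 − 345/31·R3.
R4 ← R4 / (1085/97).
R1 ← R1 + 39/97·R4.
R2 ← R2 − 5/97·R4.
R3 ← R3 + 75/97·R4.
Reading off the reduced rows gives u = -6, v = 1, w = 1, s = 1.

u = -6, v = 1, w = 1, s = 1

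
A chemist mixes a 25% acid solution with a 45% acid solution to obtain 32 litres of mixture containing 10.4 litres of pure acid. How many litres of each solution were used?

litres of solution A: 20, litres of solution B: 12

Let a = litres of solution A, b = litres of solution B.
  a + b = 32
  (1/4)a + (9/20)b = 52/5
From equation 1: a = 32 − b.
Substitute into equation 2 and solve: b = 12.
Then a = 20.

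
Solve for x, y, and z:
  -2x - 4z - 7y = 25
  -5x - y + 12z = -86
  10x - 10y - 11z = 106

Row-reduce the augmented matrix:
R1 ← R1 / (-2).
R2 ← R2 + 5·R1.
R3 ← R3 − 10·R1.
R2 ← R2 / (33/2).
R1 ← R1 − 7/2·R2.
R3 ← R3 + 45·R2.
R3 ← R3 / (29).
R1 ← R1 + 8/3·R3.
R2 ← R2 − 4/3·R3.
Reading off the reduced rows gives x = 3, y = -1, z = -6.

x = 3, y = -1, z = -6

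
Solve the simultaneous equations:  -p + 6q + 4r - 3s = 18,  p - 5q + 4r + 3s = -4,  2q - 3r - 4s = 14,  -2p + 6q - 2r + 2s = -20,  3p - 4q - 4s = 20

p = -4, q = -2, r = 2, s = -6

Row-reduce the augmented matrix:
R1 ← R1 / (-1).
R2 ← R2 − 1·R1.
R4 ← R4 + 2·R1.
R5 ← R5 − 3·R1.
R1 ← R1 + 6·R2.
R3 ← R3 − 2·R2.
R4 ← R4 + 6·R2.
R5 ← R5 − 14·R2.
R3 ← R3 / (-19).
R1 ← R1 − 44·R3.
R2 ← R2 − 8·R3.
R4 ← R4 − 38·R3.
R5 ← R5 + 100·R3.
Swap R4 and R5.
R4 ← R4 / (153/19).
R1 ← R1 + 119/19·R4.
R2 ← R2 + 32/19·R4.
R3 ← R3 − 4/19·R4.
R5 reduces to 0 = 0, so the extra equation is consistent.
Reading off the reduced rows gives p = -4, q = -2, r = 2, s = -6.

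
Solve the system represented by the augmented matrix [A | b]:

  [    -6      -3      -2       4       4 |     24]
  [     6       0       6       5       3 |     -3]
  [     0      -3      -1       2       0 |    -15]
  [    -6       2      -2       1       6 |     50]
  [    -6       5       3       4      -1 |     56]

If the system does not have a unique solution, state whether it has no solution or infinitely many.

Row-reduce the augmented matrix:
R1 ← R1 / (-6).
R2 ← R2 − 6·R1.
R4 ← R4 + 6·R1.
R5 ← R5 + 6·R1.
R2 ← R2 / (-3).
R1 ← R1 − 1/2·R2.
R3 ← R3 + 3·R2.
R4 ← R4 − 5·R2.
R5 ← R5 − 8·R2.
R3 ← R3 / (-5).
R1 ← R1 − 1·R3.
R2 ← R2 + 4/3·R3.
R4 ← R4 − 20/3·R3.
R5 ← R5 − 47/3·R3.
R4 ← R4 / (8/3).
R1 ← R1 + 17/30·R4.
R2 ← R2 + 17/15·R4.
R3 ← R3 − 7/5·R4.
R5 ← R5 − 31/15·R4.
R5 ← R5 / (-93/8).
R1 ← R1 − 1/48·R5.
R2 ← R2 − 11/8·R5.
R3 ← R3 + 7/8·R5.
R4 ← R4 − 13/8·R5.
Reading off the reduced rows gives x_1 = -5, x_2 = 4, x_3 = 3, x_4 = 0, x_5 = 3.

x_1 = -5, x_2 = 4, x_3 = 3, x_4 = 0, x_5 = 3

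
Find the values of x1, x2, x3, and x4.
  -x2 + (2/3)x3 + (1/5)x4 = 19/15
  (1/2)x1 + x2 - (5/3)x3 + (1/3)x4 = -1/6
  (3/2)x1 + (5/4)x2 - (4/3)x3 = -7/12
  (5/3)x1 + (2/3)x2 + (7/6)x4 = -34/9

x1 = 1/3, x2 = -3, x3 = -2, x4 = -2

Row-reduce the augmented matrix:
Swap R1 and R2.
R1 ← R1 / (1/2).
R3 ← R3 − 3/2·R1.
R4 ← R4 − 5/3·R1.
R2 ← R2 / (-1).
R1 ← R1 − 2·R2.
R3 ← R3 + 7/4·R2.
R4 ← R4 + 8/3·R2.
R3 ← R3 / (5/2).
R1 ← R1 + 2·R3.
R2 ← R2 + 2/3·R3.
R4 ← R4 − 34/9·R3.
R4 ← R4 / (703/450).
R1 ← R1 + 1/75·R4.
R2 ← R2 + 14/25·R4.
R3 ← R3 + 27/50·R4.
Reading off the reduced rows gives x1 = 1/3, x2 = -3, x3 = -2, x4 = -2.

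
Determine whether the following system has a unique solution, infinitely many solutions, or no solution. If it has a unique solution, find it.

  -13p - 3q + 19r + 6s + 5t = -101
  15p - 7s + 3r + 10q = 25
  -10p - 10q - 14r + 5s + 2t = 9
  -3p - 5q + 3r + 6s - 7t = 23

Row-reduce:
R1 ← R1 / (-13).
R2 ← R2 − 15·R1.
R3 ← R3 + 10·R1.
R4 ← R4 + 3·R1.
R2 ← R2 / (85/13).
R1 ← R1 − 3/13·R2.
R3 ← R3 + 100/13·R2.
R4 ← R4 + 56/13·R2.
R3 ← R3 / (12/17).
R1 ← R1 + 199/85·R3.
R2 ← R2 − 324/85·R3.
R4 ← R4 − 1278/85·R3.
R4 ← R4 / (-17/10).
R1 ← R1 − 31/60·R4.
R2 ← R2 + 8/5·R4.
R3 ← R3 − 5/12·R4.
Rank is 4 with 5 unknowns, leaving t free.

infinitely many solutions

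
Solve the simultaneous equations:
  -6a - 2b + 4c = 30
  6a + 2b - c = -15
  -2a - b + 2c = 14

a = -1, b = -2, c = 5

Row-reduce the augmented matrix:
R1 ← R1 / (-6).
R2 ← R2 − 6·R1.
R3 ← R3 + 2·R1.
Swap R2 and R3.
R2 ← R2 / (-1/3).
R1 ← R1 − 1/3·R2.
R3 ← R3 / (3).
R2 ← R2 + 2·R3.
Reading off the reduced rows gives a = -1, b = -2, c = 5.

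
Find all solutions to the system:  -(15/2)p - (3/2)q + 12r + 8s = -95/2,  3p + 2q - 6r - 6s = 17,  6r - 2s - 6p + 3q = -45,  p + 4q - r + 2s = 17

no solution

Row-reduce:
R1 ← R1 / (-15/2).
R2 ← R2 − 3·R1.
R3 ← R3 + 6·R1.
R4 ← R4 − 1·R1.
R2 ← R2 / (7/5).
R1 ← R1 − 1/5·R2.
R3 ← R3 − 21/5·R2.
R4 ← R4 − 19/5·R2.
Swap R3 and R4.
R3 ← R3 / (27/7).
R1 ← R1 + 10/7·R3.
R2 ← R2 + 6/7·R3.
Row 4 reduces to 0 = -1, a contradiction. The system is inconsistent.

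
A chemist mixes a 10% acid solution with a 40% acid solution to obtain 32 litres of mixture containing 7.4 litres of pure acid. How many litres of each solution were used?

litres of solution A: 18, litres of solution B: 14

Let a = litres of solution A, b = litres of solution B.
  a + b = 32
  (1/10)a + (2/5)b = 37/5
Row-reduce the augmented matrix:
R2 ← R2 − 1/10·R1.
R2 ← R2 / (3/10).
R1 ← R1 − 1·R2.
Reading off the reduced rows gives a = 18, b = 14.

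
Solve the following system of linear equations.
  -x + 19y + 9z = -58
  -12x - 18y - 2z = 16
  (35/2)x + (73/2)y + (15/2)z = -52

no solution

Row-reduce:
R1 ← R1 / (-1).
R2 ← R2 + 12·R1.
R3 ← R3 − 35/2·R1.
R2 ← R2 / (-246).
R1 ← R1 + 19·R2.
R3 ← R3 − 369·R2.
Row 3 reduces to 0 = 1, a contradiction. The system is inconsistent.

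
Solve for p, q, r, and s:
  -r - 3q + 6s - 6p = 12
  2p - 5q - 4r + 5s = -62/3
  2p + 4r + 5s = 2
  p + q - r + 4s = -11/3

Row-reduce the augmented matrix:
R1 ← R1 / (-6).
R2 ← R2 − 2·R1.
R3 ← R3 − 2·R1.
R4 ← R4 − 1·R1.
R2 ← R2 / (-6).
R1 ← R1 − 1/2·R2.
R3 ← R3 + 1·R2.
R4 ← R4 − 1/2·R2.
R3 ← R3 / (79/18).
R1 ← R1 + 7/36·R3.
R2 ← R2 − 13/18·R3.
R4 ← R4 + 55/36·R3.
R4 ← R4 / (1203/158).
R1 ← R1 + 25/158·R4.
R2 ← R2 + 168/79·R4.
R3 ← R3 − 105/79·R4.
Reading off the reduced rows gives p = -3, q = 4/3, r = 2, s = 0.

p = -3, q = 4/3, r = 2, s = 0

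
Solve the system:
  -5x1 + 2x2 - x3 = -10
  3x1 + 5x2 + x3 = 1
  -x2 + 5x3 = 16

x1 = 1, x2 = -1, x3 = 3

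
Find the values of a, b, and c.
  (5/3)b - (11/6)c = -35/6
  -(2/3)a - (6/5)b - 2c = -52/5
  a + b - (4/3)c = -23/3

Row-reduce the augmented matrix:
Swap R1 and R2.
R1 ← R1 / (-2/3).
R3 ← R3 − 1·R1.
R2 ← R2 / (5/3).
R1 ← R1 − 9/5·R2.
R3 ← R3 + 4/5·R2.
R3 ← R3 / (-391/75).
R1 ← R1 − 249/50·R3.
R2 ← R2 + 11/10·R3.
Reading off the reduced rows gives a = -3, b = 2, c = 5.

a = -3, b = 2, c = 5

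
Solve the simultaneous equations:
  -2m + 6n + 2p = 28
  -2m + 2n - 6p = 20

infinitely many solutions

Row-reduce:
R1 ← R1 / (-2).
R2 ← R2 + 2·R1.
R2 ← R2 / (-4).
R1 ← R1 + 3·R2.
Rank is 2 with 3 unknowns, leaving p free.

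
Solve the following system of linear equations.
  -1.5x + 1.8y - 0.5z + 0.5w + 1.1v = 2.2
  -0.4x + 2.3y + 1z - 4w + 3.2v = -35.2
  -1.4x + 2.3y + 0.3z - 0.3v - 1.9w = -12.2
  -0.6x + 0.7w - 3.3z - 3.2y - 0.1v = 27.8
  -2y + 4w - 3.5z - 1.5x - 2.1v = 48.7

x = -2, y = -2, z = -5, w = 5, v = -2

Row-reduce the augmented matrix:
R1 ← R1 / (-3/2).
R2 ← R2 + 2/5·R1.
R3 ← R3 + 7/5·R1.
R4 ← R4 + 3/5·R1.
R5 ← R5 + 3/2·R1.
R2 ← R2 / (91/50).
R1 ← R1 + 6/5·R2.
R3 ← R3 − 31/50·R2.
R4 ← R4 + 98/25·R2.
R5 ← R5 + 19/5·R2.
R3 ← R3 / (1039/2730).
R1 ← R1 − 295/273·R3.
R2 ← R2 − 170/273·R3.
R4 ← R4 + 257/390·R3.
R5 ← R5 + 173/273·R3.
R4 ← R4 / (-52274/5195).
R1 ← R1 + 350/1039·R4.
R2 ← R2 + 730/1039·R4.
R3 ← R3 + 2617/1039·R4.
R5 ← R5 + 13977/2078·R4.
R5 ← R5 / (-557027/261370).
R1 ← R1 − 201362/26137·R5.
R2 ← R2 − 137704/26137·R5.
R3 ← R3 + 170292/26137·R5.
R4 ← R4 + 4439/26137·R5.
Reading off the reduced rows gives x = -2, y = -2, z = -5, w = 5, v = -2.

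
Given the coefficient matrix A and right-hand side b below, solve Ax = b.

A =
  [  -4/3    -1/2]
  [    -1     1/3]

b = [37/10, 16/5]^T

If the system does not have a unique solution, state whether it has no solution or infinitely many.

From equation 2: x_1 = -16/5 + 1/3·x_2.
Substitute into equation 1 and solve: x_2 = 3/5.
Then x_1 = -3.

x_1 = -3, x_2 = 3/5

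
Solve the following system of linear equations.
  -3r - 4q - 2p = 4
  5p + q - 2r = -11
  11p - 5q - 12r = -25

infinitely many solutions

Row-reduce:
R1 ← R1 / (-2).
R2 ← R2 − 5·R1.
R3 ← R3 − 11·R1.
R2 ← R2 / (-9).
R1 ← R1 − 2·R2.
R3 ← R3 + 27·R2.
Rank is 2 with 3 unknowns, leaving r free.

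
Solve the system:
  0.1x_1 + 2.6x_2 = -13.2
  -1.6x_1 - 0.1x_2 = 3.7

x_1 = -2, x_2 = -5

Row-reduce the augmented matrix:
R1 ← R1 / (1/10).
R2 ← R2 + 8/5·R1.
R2 ← R2 / (83/2).
R1 ← R1 − 26·R2.
Reading off the reduced rows gives x_1 = -2, x_2 = -5.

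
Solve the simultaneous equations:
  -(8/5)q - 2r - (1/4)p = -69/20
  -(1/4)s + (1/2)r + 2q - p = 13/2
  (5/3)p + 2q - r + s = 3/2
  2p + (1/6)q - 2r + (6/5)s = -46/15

p = -3, q = 2, r = 1/2, s = 3

Row-reduce the augmented matrix:
R1 ← R1 / (-1/4).
R2 ← R2 + 1·R1.
R3 ← R3 − 5/3·R1.
R4 ← R4 − 2·R1.
R2 ← R2 / (42/5).
R1 ← R1 − 32/5·R2.
R3 ← R3 + 26/3·R2.
R4 ← R4 + 379/30·R2.
R3 ← R3 / (-701/126).
R1 ← R1 − 32/21·R3.
R2 ← R2 − 85/84·R3.
R4 ← R4 + 2629/504·R3.
R4 ← R4 / (10789/84120).
R1 ← R1 − 276/701·R4.
R2 ← R2 − 295/2804·R4.
R3 ← R3 + 187/1402·R4.
Reading off the reduced rows gives p = -3, q = 2, r = 1/2, s = 3.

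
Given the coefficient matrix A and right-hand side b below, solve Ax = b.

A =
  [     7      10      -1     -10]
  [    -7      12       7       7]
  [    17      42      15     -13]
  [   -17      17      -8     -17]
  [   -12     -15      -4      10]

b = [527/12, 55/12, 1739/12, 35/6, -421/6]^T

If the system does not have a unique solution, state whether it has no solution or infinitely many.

x_1 = 2, x_2 = 3/2, x_3 = 7/4, x_4 = -5/3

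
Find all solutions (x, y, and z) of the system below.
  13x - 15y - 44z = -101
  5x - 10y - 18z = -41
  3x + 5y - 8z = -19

infinitely many solutions

Row-reduce:
R1 ← R1 / (13).
R2 ← R2 − 5·R1.
R3 ← R3 − 3·R1.
R2 ← R2 / (-55/13).
R1 ← R1 + 15/13·R2.
R3 ← R3 − 110/13·R2.
Rank is 2 with 3 unknowns, leaving z free.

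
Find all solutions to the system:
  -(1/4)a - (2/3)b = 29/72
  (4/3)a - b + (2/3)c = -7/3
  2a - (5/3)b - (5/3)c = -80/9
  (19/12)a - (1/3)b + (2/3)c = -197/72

Row-reduce the augmented matrix:
R1 ← R1 / (-1/4).
R2 ← R2 − 4/3·R1.
R3 ← R3 − 2·R1.
R4 ← R4 − 19/12·R1.
R2 ← R2 / (-41/9).
R1 ← R1 − 8/3·R2.
R3 ← R3 + 7·R2.
R4 ← R4 + 41/9·R2.
R3 ← R3 / (-331/123).
R1 ← R1 − 16/41·R3.
R2 ← R2 + 6/41·R3.
R4 reduces to 0 = 0, so the extra equation is consistent.
Reading off the reduced rows gives a = -5/2, b = 1/3, c = 2.

a = -5/2, b = 1/3, c = 2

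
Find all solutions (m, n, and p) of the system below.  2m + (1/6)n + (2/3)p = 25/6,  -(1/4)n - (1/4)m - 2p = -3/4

infinitely many solutions

Row-reduce:
R1 ← R1 / (2).
R2 ← R2 + 1/4·R1.
R2 ← R2 / (-11/48).
R1 ← R1 − 1/12·R2.
Rank is 2 with 3 unknowns, leaving p free.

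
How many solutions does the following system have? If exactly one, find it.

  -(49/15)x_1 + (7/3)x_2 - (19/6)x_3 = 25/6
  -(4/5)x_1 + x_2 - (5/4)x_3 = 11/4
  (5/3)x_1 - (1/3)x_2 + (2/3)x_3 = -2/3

Row-reduce:
R1 ← R1 / (-49/15).
R2 ← R2 + 4/5·R1.
R3 ← R3 − 5/3·R1.
R2 ← R2 / (3/7).
R1 ← R1 + 5/7·R2.
R3 ← R3 − 6/7·R2.
Row 3 reduces to 0 = -2, a contradiction. The system is inconsistent.

no solution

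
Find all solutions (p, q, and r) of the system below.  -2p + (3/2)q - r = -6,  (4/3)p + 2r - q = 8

Row-reduce:
R1 ← R1 / (-2).
R2 ← R2 − 4/3·R1.
R2 ← R2 / (4/3).
R1 ← R1 − 1/2·R2.
Rank is 2 with 3 unknowns, leaving q free.

infinitely many solutions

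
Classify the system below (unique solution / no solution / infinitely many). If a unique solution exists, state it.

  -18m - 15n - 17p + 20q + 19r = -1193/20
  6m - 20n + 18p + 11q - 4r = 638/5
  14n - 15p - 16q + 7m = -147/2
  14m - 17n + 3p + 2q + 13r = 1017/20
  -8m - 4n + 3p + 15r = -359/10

Row-reduce the augmented matrix:
R1 ← R1 / (-18).
R2 ← R2 − 6·R1.
R3 ← R3 − 7·R1.
R4 ← R4 − 14·R1.
R5 ← R5 + 8·R1.
R2 ← R2 / (-25).
R1 ← R1 − 5/6·R2.
R3 ← R3 − 49/6·R2.
R4 ← R4 + 86/3·R2.
R5 ← R5 − 8/3·R2.
R3 ← R3 / (-3956/225).
R1 ← R1 − 61/45·R3.
R2 ← R2 + 37/75·R3.
R4 ← R4 + 5482/225·R3.
R5 ← R5 − 2671/225·R3.
R4 ← R4 / (2747/3956).
R1 ← R1 + 5627/7912·R4.
R2 ← R2 + 5047/7912·R4.
R3 ← R3 − 1103/7912·R4.
R5 ← R5 + 68513/7912·R4.
R5 ← R5 / (506785/2747).
R1 ← R1 − 37886/2747·R5.
R2 ← R2 − 33957/2747·R5.
R3 ← R3 + 8888/2747·R5.
R4 ← R4 − 54620/2747·R5.
Reading off the reduced rows gives m = 2, n = -11/4, p = 11/5, q = 1, r = -5/2.

m = 2, n = -11/4, p = 11/5, q = 1, r = -5/2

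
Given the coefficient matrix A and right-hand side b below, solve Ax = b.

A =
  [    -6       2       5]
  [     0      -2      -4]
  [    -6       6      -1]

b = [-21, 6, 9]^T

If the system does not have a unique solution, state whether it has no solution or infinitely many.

x_1 = 2, x_2 = 3, x_3 = -3

Row-reduce the augmented matrix:
R1 ← R1 / (-6).
R3 ← R3 + 6·R1.
R2 ← R2 / (-2).
R1 ← R1 + 1/3·R2.
R3 ← R3 − 4·R2.
R3 ← R3 / (-14).
R1 ← R1 + 1/6·R3.
R2 ← R2 − 2·R3.
Reading off the reduced rows gives x_1 = 2, x_2 = 3, x_3 = -3.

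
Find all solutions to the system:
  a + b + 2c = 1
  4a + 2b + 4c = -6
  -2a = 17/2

no solution

Row-reduce:
R2 ← R2 − 4·R1.
R3 ← R3 + 2·R1.
R2 ← R2 / (-2).
R1 ← R1 − 1·R2.
R3 ← R3 − 2·R2.
Row 3 reduces to 0 = 1/2, a contradiction. The system is inconsistent.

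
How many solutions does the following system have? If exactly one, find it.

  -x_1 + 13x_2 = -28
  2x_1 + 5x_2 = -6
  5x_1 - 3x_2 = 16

x_1 = 2, x_2 = -2

Row-reduce the augmented matrix:
R1 ← R1 / (-1).
R2 ← R2 − 2·R1.
R3 ← R3 − 5·R1.
R2 ← R2 / (31).
R1 ← R1 + 13·R2.
R3 ← R3 − 62·R2.
R3 reduces to 0 = 0, so the extra equation is consistent.
Reading off the reduced rows gives x_1 = 2, x_2 = -2.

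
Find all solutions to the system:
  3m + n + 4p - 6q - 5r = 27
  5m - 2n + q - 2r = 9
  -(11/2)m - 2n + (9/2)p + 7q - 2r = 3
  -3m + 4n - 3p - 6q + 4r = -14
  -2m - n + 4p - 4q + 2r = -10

infinitely many solutions

Row-reduce:
R1 ← R1 / (3).
R2 ← R2 − 5·R1.
R3 ← R3 + 11/2·R1.
R4 ← R4 + 3·R1.
R5 ← R5 + 2·R1.
R2 ← R2 / (-11/3).
R1 ← R1 − 1/3·R2.
R3 ← R3 + 1/6·R2.
R4 ← R4 − 5·R2.
R5 ← R5 + 1/3·R2.
R3 ← R3 / (267/22).
R1 ← R1 − 8/11·R3.
R2 ← R2 − 20/11·R3.
R4 ← R4 + 89/11·R3.
R5 ← R5 − 80/11·R3.
Swap R4 and R5.
R4 ← R4 / (-561/89).
R1 ← R1 + 65/89·R4.
R2 ← R2 + 207/89·R4.
R3 ← R3 + 33/89·R4.
Rank is 4 with 5 unknowns, leaving r free.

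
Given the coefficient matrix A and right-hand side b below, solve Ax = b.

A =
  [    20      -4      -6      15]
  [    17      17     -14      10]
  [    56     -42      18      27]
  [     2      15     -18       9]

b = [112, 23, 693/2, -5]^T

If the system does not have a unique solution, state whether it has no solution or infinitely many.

no solution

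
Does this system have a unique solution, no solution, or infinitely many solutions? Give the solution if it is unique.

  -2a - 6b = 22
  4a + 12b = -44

Row-reduce:
R1 ← R1 / (-2).
R2 ← R2 − 4·R1.
Rank is 1 with 2 unknowns, leaving b free.

infinitely many solutions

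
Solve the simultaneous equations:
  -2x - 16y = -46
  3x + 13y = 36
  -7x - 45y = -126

Row-reduce:
R1 ← R1 / (-2).
R2 ← R2 − 3·R1.
R3 ← R3 + 7·R1.
R2 ← R2 / (-11).
R1 ← R1 − 8·R2.
R3 ← R3 − 11·R2.
Row 3 reduces to 0 = 2, a contradiction. The system is inconsistent.

no solution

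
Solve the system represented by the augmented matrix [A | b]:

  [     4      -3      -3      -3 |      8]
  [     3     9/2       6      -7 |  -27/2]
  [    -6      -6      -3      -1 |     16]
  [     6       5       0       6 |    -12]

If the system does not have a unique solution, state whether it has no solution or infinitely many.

no solution

Row-reduce:
R1 ← R1 / (4).
R2 ← R2 − 3·R1.
R3 ← R3 + 6·R1.
R4 ← R4 − 6·R1.
R2 ← R2 / (27/4).
R1 ← R1 + 3/4·R2.
R3 ← R3 + 21/2·R2.
R4 ← R4 − 19/2·R2.
R3 ← R3 / (16/3).
R1 ← R1 − 1/6·R3.
R2 ← R2 − 11/9·R3.
R4 ← R4 + 64/9·R3.
Row 4 reduces to 0 = 1/3, a contradiction. The system is inconsistent.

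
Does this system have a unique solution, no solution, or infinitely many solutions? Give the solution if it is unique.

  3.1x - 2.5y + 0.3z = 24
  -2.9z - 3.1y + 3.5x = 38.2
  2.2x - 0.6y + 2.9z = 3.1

x = 4, y = -5, z = -3

Row-reduce the augmented matrix:
R1 ← R1 / (31/10).
R2 ← R2 − 7/2·R1.
R3 ← R3 − 11/5·R1.
R2 ← R2 / (-43/155).
R1 ← R1 + 25/31·R2.
R3 ← R3 − 182/155·R2.
R3 ← R3 / (-4739/430).
R1 ← R1 − 409/43·R3.
R2 ← R2 − 502/43·R3.
Reading off the reduced rows gives x = 4, y = -5, z = -3.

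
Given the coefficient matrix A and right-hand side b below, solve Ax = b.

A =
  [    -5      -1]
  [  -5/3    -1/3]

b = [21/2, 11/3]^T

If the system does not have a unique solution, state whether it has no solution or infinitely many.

no solution

Row-reduce:
R1 ← R1 / (-5).
R2 ← R2 + 5/3·R1.
Row 2 reduces to 0 = 1/6, a contradiction. The system is inconsistent.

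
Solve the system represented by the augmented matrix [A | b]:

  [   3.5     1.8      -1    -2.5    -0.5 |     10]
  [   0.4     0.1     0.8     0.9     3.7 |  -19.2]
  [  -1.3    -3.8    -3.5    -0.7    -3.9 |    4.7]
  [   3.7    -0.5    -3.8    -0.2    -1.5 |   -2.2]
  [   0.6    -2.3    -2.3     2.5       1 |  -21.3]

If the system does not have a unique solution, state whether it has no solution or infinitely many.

Row-reduce the augmented matrix:
R1 ← R1 / (7/2).
R2 ← R2 − 2/5·R1.
R3 ← R3 + 13/10·R1.
R4 ← R4 − 37/10·R1.
R5 ← R5 − 3/5·R1.
R2 ← R2 / (-37/350).
R1 ← R1 − 18/35·R2.
R3 ← R3 + 548/175·R2.
R4 ← R4 + 841/350·R2.
R5 ← R5 + 913/350·R2.
R3 ← R3 / (-11453/370).
R1 ← R1 − 154/37·R3.
R2 ← R2 + 320/37·R3.
R4 ← R4 + 4352/185·R3.
R5 ← R5 + 1827/74·R3.
R4 ← R4 / (15074/4405).
R1 ← R1 − 99/881·R4.
R2 ← R2 + 835/881·R4.
R3 ← R3 − 1046/881·R4.
R5 ← R5 − 13142/4405·R4.
R5 ← R5 / (-72864/97981).
R1 ← R1 − 1010339/391924·R5.
R2 ← R2 + 1152035/391924·R5.
R3 ← R3 − 641059/195962·R5.
R4 ← R4 − 150547/391924·R5.
Reading off the reduced rows gives x_1 = 2, x_2 = 0, x_3 = 5, x_4 = -2, x_5 = -6.

x_1 = 2, x_2 = 0, x_3 = 5, x_4 = -2, x_5 = -6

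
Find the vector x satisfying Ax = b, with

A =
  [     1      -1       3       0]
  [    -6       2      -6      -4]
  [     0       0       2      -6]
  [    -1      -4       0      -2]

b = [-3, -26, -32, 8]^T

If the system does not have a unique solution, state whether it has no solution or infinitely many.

x_1 = 4, x_2 = -5, x_3 = -4, x_4 = 4

Row-reduce the augmented matrix:
R2 ← R2 + 6·R1.
R4 ← R4 + 1·R1.
R2 ← R2 / (-4).
R1 ← R1 + 1·R2.
R4 ← R4 + 5·R2.
R3 ← R3 / (2).
R2 ← R2 + 3·R3.
R4 ← R4 + 12·R3.
R4 ← R4 / (-33).
R1 ← R1 − 1·R4.
R2 ← R2 + 8·R4.
R3 ← R3 + 3·R4.
Reading off the reduced rows gives x_1 = 4, x_2 = -5, x_3 = -4, x_4 = 4.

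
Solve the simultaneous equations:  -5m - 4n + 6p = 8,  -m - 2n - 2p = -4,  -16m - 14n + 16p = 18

no solution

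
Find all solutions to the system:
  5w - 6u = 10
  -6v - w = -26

Row-reduce:
R1 ← R1 / (-6).
R2 ← R2 / (-6).
Rank is 2 with 3 unknowns, leaving w free.

infinitely many solutions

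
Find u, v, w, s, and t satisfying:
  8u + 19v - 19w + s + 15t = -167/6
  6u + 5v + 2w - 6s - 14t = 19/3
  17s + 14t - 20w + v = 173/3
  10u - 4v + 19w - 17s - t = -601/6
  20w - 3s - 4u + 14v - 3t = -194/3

u = -1, v = -4/3, w = -5/2, s = 3, t = -3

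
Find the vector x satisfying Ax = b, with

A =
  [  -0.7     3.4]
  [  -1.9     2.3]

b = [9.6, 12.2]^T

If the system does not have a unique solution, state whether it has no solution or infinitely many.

x_1 = -4, x_2 = 2

Row-reduce the augmented matrix:
R1 ← R1 / (-7/10).
R2 ← R2 + 19/10·R1.
R2 ← R2 / (-97/14).
R1 ← R1 + 34/7·R2.
Reading off the reduced rows gives x_1 = -4, x_2 = 2.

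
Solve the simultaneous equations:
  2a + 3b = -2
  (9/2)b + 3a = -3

infinitely many solutions

Row-reduce:
R1 ← R1 / (2).
R2 ← R2 − 3·R1.
Rank is 1 with 2 unknowns, leaving b free.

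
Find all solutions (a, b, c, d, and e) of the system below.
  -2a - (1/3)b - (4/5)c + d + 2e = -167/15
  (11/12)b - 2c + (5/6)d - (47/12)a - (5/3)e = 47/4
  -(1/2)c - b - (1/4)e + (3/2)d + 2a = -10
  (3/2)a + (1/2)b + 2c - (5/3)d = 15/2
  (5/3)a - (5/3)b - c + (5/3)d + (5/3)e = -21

no solution

Row-reduce:
R1 ← R1 / (-2).
R2 ← R2 + 47/12·R1.
R3 ← R3 − 2·R1.
R4 ← R4 − 3/2·R1.
R5 ← R5 − 5/3·R1.
R2 ← R2 / (113/72).
R1 ← R1 − 1/6·R2.
R3 ← R3 + 4/3·R2.
R4 ← R4 − 1/4·R2.
R5 ← R5 + 35/18·R2.
R3 ← R3 / (-377/226).
R1 ← R1 − 252/565·R3.
R2 ← R2 + 156/565·R3.
R4 ← R4 − 166/113·R3.
R5 ← R5 + 249/113·R3.
R4 ← R4 / (704/1131).
R1 ← R1 − 61/1885·R4.
R2 ← R2 + 141/145·R4.
R3 ← R3 + 349/377·R4.
R5 ← R5 + 352/377·R4.
Row 5 reduces to 0 = 2, a contradiction. The system is inconsistent.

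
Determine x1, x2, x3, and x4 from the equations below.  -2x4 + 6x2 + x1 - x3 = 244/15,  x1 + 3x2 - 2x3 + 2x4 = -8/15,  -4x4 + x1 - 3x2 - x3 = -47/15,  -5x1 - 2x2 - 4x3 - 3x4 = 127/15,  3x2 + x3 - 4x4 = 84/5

Row-reduce the augmented matrix:
R2 ← R2 − 1·R1.
R3 ← R3 − 1·R1.
R4 ← R4 + 5·R1.
R2 ← R2 / (-3).
R1 ← R1 − 6·R2.
R3 ← R3 + 9·R2.
R4 ← R4 − 28·R2.
R5 ← R5 − 3·R2.
R3 ← R3 / (3).
R1 ← R1 + 3·R3.
R2 ← R2 − 1/3·R3.
R4 ← R4 + 55/3·R3.
R4 ← R4 / (-551/9).
R1 ← R1 + 8·R4.
R2 ← R2 − 2/9·R4.
R3 ← R3 + 14/3·R4.
R5 reduces to 0 = 0, so the extra equation is consistent.
Reading off the reduced rows gives x1 = -7/3, x2 = 13/5, x3 = 1, x4 = -2.

x1 = -7/3, x2 = 13/5, x3 = 1, x4 = -2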